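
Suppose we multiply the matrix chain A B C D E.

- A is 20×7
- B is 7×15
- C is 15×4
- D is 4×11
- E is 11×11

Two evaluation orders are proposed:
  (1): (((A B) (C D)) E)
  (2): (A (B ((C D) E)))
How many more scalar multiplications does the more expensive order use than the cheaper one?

3310

Order (1) = (((A B) (C D)) E): (A B): 20×7 by 7×15 → 20×15, cost 20·7·15 = 2100; (C D): 15×4 by 4×11 → 15×11, cost 15·4·11 = 660; ((A B) (C D)): 20×15 by 15×11 → 20×11, cost 20·15·11 = 3300; cumulative 6060; (((A B) (C D)) E): 20×11 by 11×11 → 20×11, cost 20·11·11 = 2420; cumulative 8480. Total 8480.
Order (2) = (A (B ((C D) E))): (C D): 15×4 by 4×11 → 15×11, cost 15·4·11 = 660; ((C D) E): 15×11 by 11×11 → 15×11, cost 15·11·11 = 1815; cumulative 2475; (B ((C D) E)): 7×15 by 15×11 → 7×11, cost 7·15·11 = 1155; cumulative 3630; (A (B ((C D) E))): 20×7 by 7×11 → 20×11, cost 20·7·11 = 1540; cumulative 5170. Total 5170.
Difference: |8480 − 5170| = 3310.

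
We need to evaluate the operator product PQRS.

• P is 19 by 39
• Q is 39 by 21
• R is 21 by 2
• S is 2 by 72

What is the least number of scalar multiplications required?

5856

Adjacent pairs: PQ = 19·39·21 = 15561; QR = 39·21·2 = 1638; RS = 21·2·72 = 3024.
Length 3: P..R: k=1: 0+1638+19·39·2=3120; k=2: 15561+0+19·21·2=16359 → min 3120 | Q..S: k=2: 0+3024+39·21·72=61992; k=3: 1638+0+39·2·72=7254 → min 7254.
Length 4: P..S: k=1: 0+7254+19·39·72=60606; k=2: 15561+3024+19·21·72=47313; k=3: 3120+0+19·2·72=5856 → min 5856.
Optimal order: ((P(QR))S) with cost 5856.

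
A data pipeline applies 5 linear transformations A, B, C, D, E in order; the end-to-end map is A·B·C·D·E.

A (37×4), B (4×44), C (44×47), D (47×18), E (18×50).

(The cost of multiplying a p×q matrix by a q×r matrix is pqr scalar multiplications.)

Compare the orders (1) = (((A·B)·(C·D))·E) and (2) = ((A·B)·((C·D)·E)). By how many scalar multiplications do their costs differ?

Order (1) = (((A·B)·(C·D))·E): (A·B): 37×4 by 4×44 → 37×44, cost 37·4·44 = 6512; (C·D): 44×47 by 47×18 → 44×18, cost 44·47·18 = 37224; ((A·B)·(C·D)): 37×44 by 44×18 → 37×18, cost 37·44·18 = 29304; cumulative 73040; (((A·B)·(C·D))·E): 37×18 by 18×50 → 37×50, cost 37·18·50 = 33300; cumulative 106340. Total 106340.
Order (2) = ((A·B)·((C·D)·E)): (A·B): 37×4 by 4×44 → 37×44, cost 37·4·44 = 6512; (C·D): 44×47 by 47×18 → 44×18, cost 44·47·18 = 37224; ((C·D)·E): 44×18 by 18×50 → 44×50, cost 44·18·50 = 39600; cumulative 76824; ((A·B)·((C·D)·E)): 37×44 by 44×50 → 37×50, cost 37·44·50 = 81400; cumulative 164736. Total 164736.
Difference: |106340 − 164736| = 58396.

58396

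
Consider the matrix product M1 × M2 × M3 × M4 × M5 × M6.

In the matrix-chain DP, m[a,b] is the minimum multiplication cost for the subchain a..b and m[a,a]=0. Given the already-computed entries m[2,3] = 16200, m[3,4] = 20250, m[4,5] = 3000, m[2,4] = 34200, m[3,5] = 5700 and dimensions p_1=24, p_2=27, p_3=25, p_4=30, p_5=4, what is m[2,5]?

8292

m[2,5] = min over k∈[2,4] of m[2,k]+m[k+1,5]+p_{1}·p_k·p_{5}.
k=2: 0 + 5700 + 24·27·4 = 8292; k=3: 16200 + 3000 + 24·25·4 = 21600; k=4: 34200 + 0 + 24·30·4 = 37080.
Minimum: 8292 at k=2.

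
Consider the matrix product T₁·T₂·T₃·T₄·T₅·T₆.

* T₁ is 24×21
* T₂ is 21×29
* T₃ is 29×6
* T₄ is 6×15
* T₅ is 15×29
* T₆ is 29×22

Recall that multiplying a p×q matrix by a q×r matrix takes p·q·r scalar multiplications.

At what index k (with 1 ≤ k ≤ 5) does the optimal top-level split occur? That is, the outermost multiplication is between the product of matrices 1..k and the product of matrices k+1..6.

Adjacent pairs: T₁T₂ = 24·21·29 = 14616; T₂T₃ = 21·29·6 = 3654; T₃T₄ = 29·6·15 = 2610; T₄T₅ = 6·15·29 = 2610; T₅T₆ = 15·29·22 = 9570.
Length 3: T₁..T₃: k=1: 0+3654+24·21·6=6678; k=2: 14616+0+24·29·6=18792 → min 6678 | T₂..T₄: k=2: 0+2610+21·29·15=11745; k=3: 3654+0+21·6·15=5544 → min 5544 | T₃..T₅: k=3: 0+2610+29·6·29=7656; k=4: 2610+0+29·15·29=15225 → min 7656 | T₄..T₆: k=4: 0+9570+6·15·22=11550; k=5: 2610+0+6·29·22=6438 → min 6438.
Length 4: T₁..T₄: k=1: 0+5544+24·21·15=13104; k=2: 14616+2610+24·29·15=27666; k=3: 6678+0+24·6·15=8838 → min 8838 | T₂..T₅: k=2: 0+7656+21·29·29=25317; k=3: 3654+2610+21·6·29=9918; k=4: 5544+0+21·15·29=14679 → min 9918 | T₃..T₆: k=3: 0+6438+29·6·22=10266; k=4: 2610+9570+29·15·22=21750; k=5: 7656+0+29·29·22=26158 → min 10266.
Length 5: T₁..T₅: k=1: 0+9918+24·21·29=24534; k=2: 14616+7656+24·29·29=42456; k=3: 6678+2610+24·6·29=13464; k=4: 8838+0+24·15·29=19278 → min 13464 | T₂..T₆: k=2: 0+10266+21·29·22=23664; k=3: 3654+6438+21·6·22=12864; k=4: 5544+9570+21·15·22=22044; k=5: 9918+0+21·29·22=23316 → min 12864.
Top-level splits: k=1: (T₁..T₁)·(T₂..T₆) → 0+12864+24·21·22 = 23952; k=2: (T₁..T₂)·(T₃..T₆) → 14616+10266+24·29·22 = 40194; k=3: (T₁..T₃)·(T₄..T₆) → 6678+6438+24·6·22 = 16284; k=4: (T₁..T₄)·(T₅..T₆) → 8838+9570+24·15·22 = 26328; k=5: (T₁..T₅)·(T₆..T₆) → 13464+0+24·29·22 = 28776.
Best split is after T₃, i.e. k = 3.

3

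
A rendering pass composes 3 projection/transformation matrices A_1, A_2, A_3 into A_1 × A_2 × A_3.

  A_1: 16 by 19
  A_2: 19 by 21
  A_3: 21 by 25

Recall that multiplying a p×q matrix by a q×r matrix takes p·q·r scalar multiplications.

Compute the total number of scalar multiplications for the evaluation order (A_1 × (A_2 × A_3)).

(A_2 × A_3): 19×21 by 21×25 → 19×25, cost 19·21·25 = 9975
(A_1 × (A_2 × A_3)): 16×19 by 19×25 → 16×25, cost 16·19·25 = 7600; cumulative 17575
Total: 17575 scalar multiplications.

17575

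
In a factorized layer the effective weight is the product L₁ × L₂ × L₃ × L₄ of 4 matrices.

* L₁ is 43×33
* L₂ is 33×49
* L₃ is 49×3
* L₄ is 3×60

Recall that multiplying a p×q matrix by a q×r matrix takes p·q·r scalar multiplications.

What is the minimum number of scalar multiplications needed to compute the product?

Adjacent pairs: L₁L₂ = 43·33·49 = 69531; L₂L₃ = 33·49·3 = 4851; L₃L₄ = 49·3·60 = 8820.
Length 3: L₁..L₃: k=1: 0+4851+43·33·3=9108; k=2: 69531+0+43·49·3=75852 → min 9108 | L₂..L₄: k=2: 0+8820+33·49·60=105840; k=3: 4851+0+33·3·60=10791 → min 10791.
Length 4: L₁..L₄: k=1: 0+10791+43·33·60=95931; k=2: 69531+8820+43·49·60=204771; k=3: 9108+0+43·3·60=16848 → min 16848.
Optimal order: ((L₁ × (L₂ × L₃)) × L₄) with cost 16848.

16848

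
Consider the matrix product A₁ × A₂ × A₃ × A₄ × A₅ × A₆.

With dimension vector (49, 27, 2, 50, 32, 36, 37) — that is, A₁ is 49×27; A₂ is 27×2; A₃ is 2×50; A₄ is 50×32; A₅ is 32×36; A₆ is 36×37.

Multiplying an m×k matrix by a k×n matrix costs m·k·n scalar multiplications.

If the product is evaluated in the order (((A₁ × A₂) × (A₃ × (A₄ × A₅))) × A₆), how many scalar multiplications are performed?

(A₁ × A₂): 49×27 by 27×2 → 49×2, cost 49·27·2 = 2646
(A₄ × A₅): 50×32 by 32×36 → 50×36, cost 50·32·36 = 57600
(A₃ × (A₄ × A₅)): 2×50 by 50×36 → 2×36, cost 2·50·36 = 3600; cumulative 61200
((A₁ × A₂) × (A₃ × (A₄ × A₅))): 49×2 by 2×36 → 49×36, cost 49·2·36 = 3528; cumulative 67374
(((A₁ × A₂) × (A₃ × (A₄ × A₅))) × A₆): 49×36 by 36×37 → 49×37, cost 49·36·37 = 65268; cumulative 132642
Total: 132642 scalar multiplications.

132642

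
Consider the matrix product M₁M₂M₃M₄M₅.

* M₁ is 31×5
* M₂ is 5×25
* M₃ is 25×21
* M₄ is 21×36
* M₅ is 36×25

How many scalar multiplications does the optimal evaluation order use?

Adjacent pairs: M₁M₂ = 31·5·25 = 3875; M₂M₃ = 5·25·21 = 2625; M₃M₄ = 25·21·36 = 18900; M₄M₅ = 21·36·25 = 18900.
Length 3: M₁..M₃: k=1: 0+2625+31·5·21=5880; k=2: 3875+0+31·25·21=20150 → min 5880 | M₂..M₄: k=2: 0+18900+5·25·36=23400; k=3: 2625+0+5·21·36=6405 → min 6405 | M₃..M₅: k=3: 0+18900+25·21·25=32025; k=4: 18900+0+25·36·25=41400 → min 32025.
Length 4: M₁..M₄: k=1: 0+6405+31·5·36=11985; k=2: 3875+18900+31·25·36=50675; k=3: 5880+0+31·21·36=29316 → min 11985 | M₂..M₅: k=2: 0+32025+5·25·25=35150; k=3: 2625+18900+5·21·25=24150; k=4: 6405+0+5·36·25=10905 → min 10905.
Length 5: M₁..M₅: k=1: 0+10905+31·5·25=14780; k=2: 3875+32025+31·25·25=55275; k=3: 5880+18900+31·21·25=41055; k=4: 11985+0+31·36·25=39885 → min 14780.
Optimal order: (M₁(((M₂M₃)M₄)M₅)) with cost 14780.

14780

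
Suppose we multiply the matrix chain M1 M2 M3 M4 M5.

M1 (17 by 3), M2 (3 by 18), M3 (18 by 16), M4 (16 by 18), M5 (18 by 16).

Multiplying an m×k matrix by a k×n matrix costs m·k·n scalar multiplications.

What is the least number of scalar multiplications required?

Adjacent pairs: M1M2 = 17·3·18 = 918; M2M3 = 3·18·16 = 864; M3M4 = 18·16·18 = 5184; M4M5 = 16·18·16 = 4608.
Length 3: M1..M3: k=1: 0+864+17·3·16=1680; k=2: 918+0+17·18·16=5814 → min 1680 | M2..M4: k=2: 0+5184+3·18·18=6156; k=3: 864+0+3·16·18=1728 → min 1728 | M3..M5: k=3: 0+4608+18·16·16=9216; k=4: 5184+0+18·18·16=10368 → min 9216.
Length 4: M1..M4: k=1: 0+1728+17·3·18=2646; k=2: 918+5184+17·18·18=11610; k=3: 1680+0+17·16·18=6576 → min 2646 | M2..M5: k=2: 0+9216+3·18·16=10080; k=3: 864+4608+3·16·16=6240; k=4: 1728+0+3·18·16=2592 → min 2592.
Length 5: M1..M5: k=1: 0+2592+17·3·16=3408; k=2: 918+9216+17·18·16=15030; k=3: 1680+4608+17·16·16=10640; k=4: 2646+0+17·18·16=7542 → min 3408.
Optimal order: (M1 (((M2 M3) M4) M5)) with cost 3408.

3408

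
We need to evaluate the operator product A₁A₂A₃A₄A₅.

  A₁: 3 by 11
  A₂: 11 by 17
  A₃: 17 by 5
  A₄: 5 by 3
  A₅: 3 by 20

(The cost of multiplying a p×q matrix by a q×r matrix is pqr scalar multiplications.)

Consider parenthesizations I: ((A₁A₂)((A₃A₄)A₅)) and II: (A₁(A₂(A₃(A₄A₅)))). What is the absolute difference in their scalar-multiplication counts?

Order I = ((A₁A₂)((A₃A₄)A₅)): (A₁A₂): 3×11 by 11×17 → 3×17, cost 3·11·17 = 561; (A₃A₄): 17×5 by 5×3 → 17×3, cost 17·5·3 = 255; ((A₃A₄)A₅): 17×3 by 3×20 → 17×20, cost 17·3·20 = 1020; cumulative 1275; ((A₁A₂)((A₃A₄)A₅)): 3×17 by 17×20 → 3×20, cost 3·17·20 = 1020; cumulative 2856. Total 2856.
Order II = (A₁(A₂(A₃(A₄A₅)))): (A₄A₅): 5×3 by 3×20 → 5×20, cost 5·3·20 = 300; (A₃(A₄A₅)): 17×5 by 5×20 → 17×20, cost 17·5·20 = 1700; cumulative 2000; (A₂(A₃(A₄A₅))): 11×17 by 17×20 → 11×20, cost 11·17·20 = 3740; cumulative 5740; (A₁(A₂(A₃(A₄A₅)))): 3×11 by 11×20 → 3×20, cost 3·11·20 = 660; cumulative 6400. Total 6400.
Difference: |2856 − 6400| = 3544.

3544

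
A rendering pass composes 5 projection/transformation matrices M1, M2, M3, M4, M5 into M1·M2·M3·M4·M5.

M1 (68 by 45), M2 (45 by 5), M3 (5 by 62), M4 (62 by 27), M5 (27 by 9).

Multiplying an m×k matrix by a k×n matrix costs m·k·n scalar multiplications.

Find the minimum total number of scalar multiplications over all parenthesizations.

27945

Adjacent pairs: M1M2 = 68·45·5 = 15300; M2M3 = 45·5·62 = 13950; M3M4 = 5·62·27 = 8370; M4M5 = 62·27·9 = 15066.
Length 3: M1..M3: k=1: 0+13950+68·45·62=203670; k=2: 15300+0+68·5·62=36380 → min 36380 | M2..M4: k=2: 0+8370+45·5·27=14445; k=3: 13950+0+45·62·27=89280 → min 14445 | M3..M5: k=3: 0+15066+5·62·9=17856; k=4: 8370+0+5·27·9=9585 → min 9585.
Length 4: M1..M4: k=1: 0+14445+68·45·27=97065; k=2: 15300+8370+68·5·27=32850; k=3: 36380+0+68·62·27=150212 → min 32850 | M2..M5: k=2: 0+9585+45·5·9=11610; k=3: 13950+15066+45·62·9=54126; k=4: 14445+0+45·27·9=25380 → min 11610.
Length 5: M1..M5: k=1: 0+11610+68·45·9=39150; k=2: 15300+9585+68·5·9=27945; k=3: 36380+15066+68·62·9=89390; k=4: 32850+0+68·27·9=49374 → min 27945.
Optimal order: ((M1·M2)·((M3·M4)·M5)) with cost 27945.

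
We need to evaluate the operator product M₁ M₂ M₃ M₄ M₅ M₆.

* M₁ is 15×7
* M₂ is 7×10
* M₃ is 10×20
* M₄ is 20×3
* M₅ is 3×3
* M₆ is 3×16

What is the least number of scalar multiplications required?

Adjacent pairs: M₁M₂ = 15·7·10 = 1050; M₂M₃ = 7·10·20 = 1400; M₃M₄ = 10·20·3 = 600; M₄M₅ = 20·3·3 = 180; M₅M₆ = 3·3·16 = 144.
Length 3: M₁..M₃: k=1: 0+1400+15·7·20=3500; k=2: 1050+0+15·10·20=4050 → min 3500 | M₂..M₄: k=2: 0+600+7·10·3=810; k=3: 1400+0+7·20·3=1820 → min 810 | M₃..M₅: k=3: 0+180+10·20·3=780; k=4: 600+0+10·3·3=690 → min 690 | M₄..M₆: k=4: 0+144+20·3·16=1104; k=5: 180+0+20·3·16=1140 → min 1104.
Length 4: M₁..M₄: k=1: 0+810+15·7·3=1125; k=2: 1050+600+15·10·3=2100; k=3: 3500+0+15·20·3=4400 → min 1125 | M₂..M₅: k=2: 0+690+7·10·3=900; k=3: 1400+180+7·20·3=2000; k=4: 810+0+7·3·3=873 → min 873 | M₃..M₆: k=3: 0+1104+10·20·16=4304; k=4: 600+144+10·3·16=1224; k=5: 690+0+10·3·16=1170 → min 1170.
Length 5: M₁..M₅: k=1: 0+873+15·7·3=1188; k=2: 1050+690+15·10·3=2190; k=3: 3500+180+15·20·3=4580; k=4: 1125+0+15·3·3=1260 → min 1188 | M₂..M₆: k=2: 0+1170+7·10·16=2290; k=3: 1400+1104+7·20·16=4744; k=4: 810+144+7·3·16=1290; k=5: 873+0+7·3·16=1209 → min 1209.
Length 6: M₁..M₆: k=1: 0+1209+15·7·16=2889; k=2: 1050+1170+15·10·16=4620; k=3: 3500+1104+15·20·16=9404; k=4: 1125+144+15·3·16=1989; k=5: 1188+0+15·3·16=1908 → min 1908.
Optimal order: ((M₁ ((M₂ (M₃ M₄)) M₅)) M₆) with cost 1908.

1908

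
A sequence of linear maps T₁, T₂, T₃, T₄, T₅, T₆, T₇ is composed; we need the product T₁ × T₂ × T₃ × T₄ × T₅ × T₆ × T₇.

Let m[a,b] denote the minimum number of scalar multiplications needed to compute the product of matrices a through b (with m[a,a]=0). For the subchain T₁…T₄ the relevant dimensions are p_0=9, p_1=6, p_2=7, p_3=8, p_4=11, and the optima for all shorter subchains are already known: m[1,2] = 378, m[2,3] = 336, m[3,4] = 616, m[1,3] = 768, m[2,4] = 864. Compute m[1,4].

m[1,4] = min over k∈[1,3] of m[1,k]+m[k+1,4]+p_{0}·p_k·p_{4}.
k=1: 0 + 864 + 9·6·11 = 1458; k=2: 378 + 616 + 9·7·11 = 1687; k=3: 768 + 0 + 9·8·11 = 1560.
Minimum: 1458 at k=1.

1458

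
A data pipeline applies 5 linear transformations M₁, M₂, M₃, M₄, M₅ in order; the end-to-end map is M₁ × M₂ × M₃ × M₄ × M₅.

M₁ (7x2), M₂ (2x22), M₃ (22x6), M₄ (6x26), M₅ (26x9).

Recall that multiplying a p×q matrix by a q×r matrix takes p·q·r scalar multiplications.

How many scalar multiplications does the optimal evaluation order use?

Adjacent pairs: M₁M₂ = 7·2·22 = 308; M₂M₃ = 2·22·6 = 264; M₃M₄ = 22·6·26 = 3432; M₄M₅ = 6·26·9 = 1404.
Length 3: M₁..M₃: k=1: 0+264+7·2·6=348; k=2: 308+0+7·22·6=1232 → min 348 | M₂..M₄: k=2: 0+3432+2·22·26=4576; k=3: 264+0+2·6·26=576 → min 576 | M₃..M₅: k=3: 0+1404+22·6·9=2592; k=4: 3432+0+22·26·9=8580 → min 2592.
Length 4: M₁..M₄: k=1: 0+576+7·2·26=940; k=2: 308+3432+7·22·26=7744; k=3: 348+0+7·6·26=1440 → min 940 | M₂..M₅: k=2: 0+2592+2·22·9=2988; k=3: 264+1404+2·6·9=1776; k=4: 576+0+2·26·9=1044 → min 1044.
Length 5: M₁..M₅: k=1: 0+1044+7·2·9=1170; k=2: 308+2592+7·22·9=4286; k=3: 348+1404+7·6·9=2130; k=4: 940+0+7·26·9=2578 → min 1170.
Optimal order: (M₁ × (((M₂ × M₃) × M₄) × M₅)) with cost 1170.

1170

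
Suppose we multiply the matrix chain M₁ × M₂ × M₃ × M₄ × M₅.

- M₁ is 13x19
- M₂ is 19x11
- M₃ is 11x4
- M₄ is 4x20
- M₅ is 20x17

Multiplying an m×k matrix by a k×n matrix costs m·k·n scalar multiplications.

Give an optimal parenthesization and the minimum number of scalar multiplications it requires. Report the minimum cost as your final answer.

4068

Adjacent pairs: M₁M₂ = 13·19·11 = 2717; M₂M₃ = 19·11·4 = 836; M₃M₄ = 11·4·20 = 880; M₄M₅ = 4·20·17 = 1360.
Length 3: M₁..M₃: k=1: 0+836+13·19·4=1824; k=2: 2717+0+13·11·4=3289 → min 1824 | M₂..M₄: k=2: 0+880+19·11·20=5060; k=3: 836+0+19·4·20=2356 → min 2356 | M₃..M₅: k=3: 0+1360+11·4·17=2108; k=4: 880+0+11·20·17=4620 → min 2108.
Length 4: M₁..M₄: k=1: 0+2356+13·19·20=7296; k=2: 2717+880+13·11·20=6457; k=3: 1824+0+13·4·20=2864 → min 2864 | M₂..M₅: k=2: 0+2108+19·11·17=5661; k=3: 836+1360+19·4·17=3488; k=4: 2356+0+19·20·17=8816 → min 3488.
Length 5: M₁..M₅: k=1: 0+3488+13·19·17=7687; k=2: 2717+2108+13·11·17=7256; k=3: 1824+1360+13·4·17=4068; k=4: 2864+0+13·20·17=7284 → min 4068.
Optimal parenthesization: ((M₁ × (M₂ × M₃)) × (M₄ × M₅)) with cost 4068.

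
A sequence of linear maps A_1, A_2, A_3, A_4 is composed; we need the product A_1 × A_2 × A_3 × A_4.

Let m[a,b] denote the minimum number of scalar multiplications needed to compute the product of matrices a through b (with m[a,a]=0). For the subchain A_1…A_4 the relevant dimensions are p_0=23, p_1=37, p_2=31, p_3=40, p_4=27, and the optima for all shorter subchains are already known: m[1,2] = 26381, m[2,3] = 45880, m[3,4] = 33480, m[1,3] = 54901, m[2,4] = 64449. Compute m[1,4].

m[1,4] = min over k∈[1,3] of m[1,k]+m[k+1,4]+p_{0}·p_k·p_{4}.
k=1: 0 + 64449 + 23·37·27 = 87426; k=2: 26381 + 33480 + 23·31·27 = 79112; k=3: 54901 + 0 + 23·40·27 = 79741.
Minimum: 79112 at k=2.

79112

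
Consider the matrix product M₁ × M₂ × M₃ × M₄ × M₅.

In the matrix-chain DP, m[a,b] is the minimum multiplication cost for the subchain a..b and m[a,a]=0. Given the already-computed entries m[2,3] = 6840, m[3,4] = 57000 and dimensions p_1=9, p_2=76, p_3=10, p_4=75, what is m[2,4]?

13590

m[2,4] = min over k∈[2,3] of m[2,k]+m[k+1,4]+p_{1}·p_k·p_{4}.
k=2: 0 + 57000 + 9·76·75 = 108300; k=3: 6840 + 0 + 9·10·75 = 13590.
Minimum: 13590 at k=3.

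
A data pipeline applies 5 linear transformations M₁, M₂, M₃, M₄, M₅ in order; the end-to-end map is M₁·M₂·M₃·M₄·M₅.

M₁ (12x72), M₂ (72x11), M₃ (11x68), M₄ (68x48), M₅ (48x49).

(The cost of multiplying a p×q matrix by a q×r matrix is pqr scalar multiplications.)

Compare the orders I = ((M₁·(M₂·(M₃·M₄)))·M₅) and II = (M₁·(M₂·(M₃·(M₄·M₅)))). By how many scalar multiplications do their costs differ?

Order I = ((M₁·(M₂·(M₃·M₄)))·M₅): (M₃·M₄): 11×68 by 68×48 → 11×48, cost 11·68·48 = 35904; (M₂·(M₃·M₄)): 72×11 by 11×48 → 72×48, cost 72·11·48 = 38016; cumulative 73920; (M₁·(M₂·(M₃·M₄))): 12×72 by 72×48 → 12×48, cost 12·72·48 = 41472; cumulative 115392; ((M₁·(M₂·(M₃·M₄)))·M₅): 12×48 by 48×49 → 12×49, cost 12·48·49 = 28224; cumulative 143616. Total 143616.
Order II = (M₁·(M₂·(M₃·(M₄·M₅)))): (M₄·M₅): 68×48 by 48×49 → 68×49, cost 68·48·49 = 159936; (M₃·(M₄·M₅)): 11×68 by 68×49 → 11×49, cost 11·68·49 = 36652; cumulative 196588; (M₂·(M₃·(M₄·M₅))): 72×11 by 11×49 → 72×49, cost 72·11·49 = 38808; cumulative 235396; (M₁·(M₂·(M₃·(M₄·M₅)))): 12×72 by 72×49 → 12×49, cost 12·72·49 = 42336; cumulative 277732. Total 277732.
Difference: |143616 − 277732| = 134116.

134116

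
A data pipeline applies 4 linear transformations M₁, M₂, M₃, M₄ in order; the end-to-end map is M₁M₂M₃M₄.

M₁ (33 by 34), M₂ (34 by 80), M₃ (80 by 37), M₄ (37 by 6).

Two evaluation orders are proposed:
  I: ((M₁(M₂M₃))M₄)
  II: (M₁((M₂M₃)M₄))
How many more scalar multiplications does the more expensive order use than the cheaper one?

Order I = ((M₁(M₂M₃))M₄): (M₂M₃): 34×80 by 80×37 → 34×37, cost 34·80·37 = 100640; (M₁(M₂M₃)): 33×34 by 34×37 → 33×37, cost 33·34·37 = 41514; cumulative 142154; ((M₁(M₂M₃))M₄): 33×37 by 37×6 → 33×6, cost 33·37·6 = 7326; cumulative 149480. Total 149480.
Order II = (M₁((M₂M₃)M₄)): (M₂M₃): 34×80 by 80×37 → 34×37, cost 34·80·37 = 100640; ((M₂M₃)M₄): 34×37 by 37×6 → 34×6, cost 34·37·6 = 7548; cumulative 108188; (M₁((M₂M₃)M₄)): 33×34 by 34×6 → 33×6, cost 33·34·6 = 6732; cumulative 114920. Total 114920.
Difference: |149480 − 114920| = 34560.

34560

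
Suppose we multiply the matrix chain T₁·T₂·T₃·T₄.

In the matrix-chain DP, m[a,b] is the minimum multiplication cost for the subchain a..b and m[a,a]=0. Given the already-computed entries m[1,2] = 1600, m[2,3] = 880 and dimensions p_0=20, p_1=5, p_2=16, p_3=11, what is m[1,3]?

m[1,3] = min over k∈[1,2] of m[1,k]+m[k+1,3]+p_{0}·p_k·p_{3}.
k=1: 0 + 880 + 20·5·11 = 1980; k=2: 1600 + 0 + 20·16·11 = 5120.
Minimum: 1980 at k=1.

1980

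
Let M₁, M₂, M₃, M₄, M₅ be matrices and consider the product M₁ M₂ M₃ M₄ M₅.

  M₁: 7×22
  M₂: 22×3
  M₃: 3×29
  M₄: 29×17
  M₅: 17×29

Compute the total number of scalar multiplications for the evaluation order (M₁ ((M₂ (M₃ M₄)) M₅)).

17913

(M₃ M₄): 3×29 by 29×17 → 3×17, cost 3·29·17 = 1479
(M₂ (M₃ M₄)): 22×3 by 3×17 → 22×17, cost 22·3·17 = 1122; cumulative 2601
((M₂ (M₃ M₄)) M₅): 22×17 by 17×29 → 22×29, cost 22·17·29 = 10846; cumulative 13447
(M₁ ((M₂ (M₃ M₄)) M₅)): 7×22 by 22×29 → 7×29, cost 7·22·29 = 4466; cumulative 17913
Total: 17913 scalar multiplications.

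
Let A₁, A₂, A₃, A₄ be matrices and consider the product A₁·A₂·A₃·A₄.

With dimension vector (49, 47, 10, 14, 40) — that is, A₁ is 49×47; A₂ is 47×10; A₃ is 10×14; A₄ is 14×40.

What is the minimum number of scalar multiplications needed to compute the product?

48230

Adjacent pairs: A₁A₂ = 49·47·10 = 23030; A₂A₃ = 47·10·14 = 6580; A₃A₄ = 10·14·40 = 5600.
Length 3: A₁..A₃: k=1: 0+6580+49·47·14=38822; k=2: 23030+0+49·10·14=29890 → min 29890 | A₂..A₄: k=2: 0+5600+47·10·40=24400; k=3: 6580+0+47·14·40=32900 → min 24400.
Length 4: A₁..A₄: k=1: 0+24400+49·47·40=116520; k=2: 23030+5600+49·10·40=48230; k=3: 29890+0+49·14·40=57330 → min 48230.
Optimal order: ((A₁·A₂)·(A₃·A₄)) with cost 48230.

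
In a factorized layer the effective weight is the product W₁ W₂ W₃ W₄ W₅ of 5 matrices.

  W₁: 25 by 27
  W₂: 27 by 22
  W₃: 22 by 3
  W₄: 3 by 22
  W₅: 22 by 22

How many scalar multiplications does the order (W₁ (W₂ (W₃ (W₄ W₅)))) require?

(W₄ W₅): 3×22 by 22×22 → 3×22, cost 3·22·22 = 1452
(W₃ (W₄ W₅)): 22×3 by 3×22 → 22×22, cost 22·3·22 = 1452; cumulative 2904
(W₂ (W₃ (W₄ W₅))): 27×22 by 22×22 → 27×22, cost 27·22·22 = 13068; cumulative 15972
(W₁ (W₂ (W₃ (W₄ W₅)))): 25×27 by 27×22 → 25×22, cost 25·27·22 = 14850; cumulative 30822
Total: 30822 scalar multiplications.

30822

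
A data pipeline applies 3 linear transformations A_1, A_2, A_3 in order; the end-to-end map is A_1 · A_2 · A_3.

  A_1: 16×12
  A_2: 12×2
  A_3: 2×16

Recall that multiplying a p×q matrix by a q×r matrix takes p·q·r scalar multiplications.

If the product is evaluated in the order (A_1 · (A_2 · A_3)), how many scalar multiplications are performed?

3456

(A_2 · A_3): 12×2 by 2×16 → 12×16, cost 12·2·16 = 384
(A_1 · (A_2 · A_3)): 16×12 by 12×16 → 16×16, cost 16·12·16 = 3072; cumulative 3456
Total: 3456 scalar multiplications.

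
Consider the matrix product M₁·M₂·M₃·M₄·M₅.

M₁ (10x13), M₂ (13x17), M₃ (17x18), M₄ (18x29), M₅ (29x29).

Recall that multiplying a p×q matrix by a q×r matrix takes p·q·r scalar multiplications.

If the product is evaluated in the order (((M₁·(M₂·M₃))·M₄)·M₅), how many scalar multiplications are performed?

(M₂·M₃): 13×17 by 17×18 → 13×18, cost 13·17·18 = 3978
(M₁·(M₂·M₃)): 10×13 by 13×18 → 10×18, cost 10·13·18 = 2340; cumulative 6318
((M₁·(M₂·M₃))·M₄): 10×18 by 18×29 → 10×29, cost 10·18·29 = 5220; cumulative 11538
(((M₁·(M₂·M₃))·M₄)·M₅): 10×29 by 29×29 → 10×29, cost 10·29·29 = 8410; cumulative 19948
Total: 19948 scalar multiplications.

19948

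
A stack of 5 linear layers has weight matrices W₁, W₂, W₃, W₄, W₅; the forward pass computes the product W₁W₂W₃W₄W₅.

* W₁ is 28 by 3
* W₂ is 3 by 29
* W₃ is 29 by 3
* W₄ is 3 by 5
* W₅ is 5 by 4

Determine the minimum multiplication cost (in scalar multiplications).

Adjacent pairs: W₁W₂ = 28·3·29 = 2436; W₂W₃ = 3·29·3 = 261; W₃W₄ = 29·3·5 = 435; W₄W₅ = 3·5·4 = 60.
Length 3: W₁..W₃: k=1: 0+261+28·3·3=513; k=2: 2436+0+28·29·3=4872 → min 513 | W₂..W₄: k=2: 0+435+3·29·5=870; k=3: 261+0+3·3·5=306 → min 306 | W₃..W₅: k=3: 0+60+29·3·4=408; k=4: 435+0+29·5·4=1015 → min 408.
Length 4: W₁..W₄: k=1: 0+306+28·3·5=726; k=2: 2436+435+28·29·5=6931; k=3: 513+0+28·3·5=933 → min 726 | W₂..W₅: k=2: 0+408+3·29·4=756; k=3: 261+60+3·3·4=357; k=4: 306+0+3·5·4=366 → min 357.
Length 5: W₁..W₅: k=1: 0+357+28·3·4=693; k=2: 2436+408+28·29·4=6092; k=3: 513+60+28·3·4=909; k=4: 726+0+28·5·4=1286 → min 693.
Optimal order: (W₁((W₂W₃)(W₄W₅))) with cost 693.

693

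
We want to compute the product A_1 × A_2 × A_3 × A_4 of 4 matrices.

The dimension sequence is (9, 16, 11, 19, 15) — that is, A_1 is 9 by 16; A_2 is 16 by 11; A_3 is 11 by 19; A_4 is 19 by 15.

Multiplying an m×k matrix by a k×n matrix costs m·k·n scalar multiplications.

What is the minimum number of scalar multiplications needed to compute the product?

Adjacent pairs: A_1A_2 = 9·16·11 = 1584; A_2A_3 = 16·11·19 = 3344; A_3A_4 = 11·19·15 = 3135.
Length 3: A_1..A_3: k=1: 0+3344+9·16·19=6080; k=2: 1584+0+9·11·19=3465 → min 3465 | A_2..A_4: k=2: 0+3135+16·11·15=5775; k=3: 3344+0+16·19·15=7904 → min 5775.
Length 4: A_1..A_4: k=1: 0+5775+9·16·15=7935; k=2: 1584+3135+9·11·15=6204; k=3: 3465+0+9·19·15=6030 → min 6030.
Optimal order: (((A_1 × A_2) × A_3) × A_4) with cost 6030.

6030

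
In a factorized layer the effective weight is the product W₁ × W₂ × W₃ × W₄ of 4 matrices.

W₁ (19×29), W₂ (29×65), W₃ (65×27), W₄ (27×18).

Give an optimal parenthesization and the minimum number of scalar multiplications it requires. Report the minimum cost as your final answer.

Adjacent pairs: W₁W₂ = 19·29·65 = 35815; W₂W₃ = 29·65·27 = 50895; W₃W₄ = 65·27·18 = 31590.
Length 3: W₁..W₃: k=1: 0+50895+19·29·27=65772; k=2: 35815+0+19·65·27=69160 → min 65772 | W₂..W₄: k=2: 0+31590+29·65·18=65520; k=3: 50895+0+29·27·18=64989 → min 64989.
Length 4: W₁..W₄: k=1: 0+64989+19·29·18=74907; k=2: 35815+31590+19·65·18=89635; k=3: 65772+0+19·27·18=75006 → min 74907.
Optimal parenthesization: (W₁ × ((W₂ × W₃) × W₄)) with cost 74907.

74907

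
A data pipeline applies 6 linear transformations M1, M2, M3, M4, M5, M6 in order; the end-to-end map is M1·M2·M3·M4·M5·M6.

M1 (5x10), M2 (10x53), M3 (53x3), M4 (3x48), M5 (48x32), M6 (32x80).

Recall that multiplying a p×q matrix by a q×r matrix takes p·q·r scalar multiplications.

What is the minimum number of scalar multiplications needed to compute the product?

Adjacent pairs: M1M2 = 5·10·53 = 2650; M2M3 = 10·53·3 = 1590; M3M4 = 53·3·48 = 7632; M4M5 = 3·48·32 = 4608; M5M6 = 48·32·80 = 122880.
Length 3: M1..M3: k=1: 0+1590+5·10·3=1740; k=2: 2650+0+5·53·3=3445 → min 1740 | M2..M4: k=2: 0+7632+10·53·48=33072; k=3: 1590+0+10·3·48=3030 → min 3030 | M3..M5: k=3: 0+4608+53·3·32=9696; k=4: 7632+0+53·48·32=89040 → min 9696 | M4..M6: k=4: 0+122880+3·48·80=134400; k=5: 4608+0+3·32·80=12288 → min 12288.
Length 4: M1..M4: k=1: 0+3030+5·10·48=5430; k=2: 2650+7632+5·53·48=23002; k=3: 1740+0+5·3·48=2460 → min 2460 | M2..M5: k=2: 0+9696+10·53·32=26656; k=3: 1590+4608+10·3·32=7158; k=4: 3030+0+10·48·32=18390 → min 7158 | M3..M6: k=3: 0+12288+53·3·80=25008; k=4: 7632+122880+53·48·80=334032; k=5: 9696+0+53·32·80=145376 → min 25008.
Length 5: M1..M5: k=1: 0+7158+5·10·32=8758; k=2: 2650+9696+5·53·32=20826; k=3: 1740+4608+5·3·32=6828; k=4: 2460+0+5·48·32=10140 → min 6828 | M2..M6: k=2: 0+25008+10·53·80=67408; k=3: 1590+12288+10·3·80=16278; k=4: 3030+122880+10·48·80=164310; k=5: 7158+0+10·32·80=32758 → min 16278.
Length 6: M1..M6: k=1: 0+16278+5·10·80=20278; k=2: 2650+25008+5·53·80=48858; k=3: 1740+12288+5·3·80=15228; k=4: 2460+122880+5·48·80=144540; k=5: 6828+0+5·32·80=19628 → min 15228.
Optimal order: ((M1·(M2·M3))·((M4·M5)·M6)) with cost 15228.

15228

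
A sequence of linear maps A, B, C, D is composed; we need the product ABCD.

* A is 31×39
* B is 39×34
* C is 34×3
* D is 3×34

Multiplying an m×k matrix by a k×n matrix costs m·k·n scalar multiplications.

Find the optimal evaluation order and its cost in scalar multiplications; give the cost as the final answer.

10767

Adjacent pairs: AB = 31·39·34 = 41106; BC = 39·34·3 = 3978; CD = 34·3·34 = 3468.
Length 3: A..C: k=1: 0+3978+31·39·3=7605; k=2: 41106+0+31·34·3=44268 → min 7605 | B..D: k=2: 0+3468+39·34·34=48552; k=3: 3978+0+39·3·34=7956 → min 7956.
Length 4: A..D: k=1: 0+7956+31·39·34=49062; k=2: 41106+3468+31·34·34=80410; k=3: 7605+0+31·3·34=10767 → min 10767.
Optimal parenthesization: ((A(BC))D) with cost 10767.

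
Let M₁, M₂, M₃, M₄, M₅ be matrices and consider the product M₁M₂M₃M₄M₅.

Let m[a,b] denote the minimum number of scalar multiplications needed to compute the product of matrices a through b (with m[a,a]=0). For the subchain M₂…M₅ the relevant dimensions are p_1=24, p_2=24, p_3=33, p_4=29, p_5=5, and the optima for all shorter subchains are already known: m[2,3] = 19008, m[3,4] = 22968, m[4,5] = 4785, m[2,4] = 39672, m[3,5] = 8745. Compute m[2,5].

m[2,5] = min over k∈[2,4] of m[2,k]+m[k+1,5]+p_{1}·p_k·p_{5}.
k=2: 0 + 8745 + 24·24·5 = 11625; k=3: 19008 + 4785 + 24·33·5 = 27753; k=4: 39672 + 0 + 24·29·5 = 43152.
Minimum: 11625 at k=2.

11625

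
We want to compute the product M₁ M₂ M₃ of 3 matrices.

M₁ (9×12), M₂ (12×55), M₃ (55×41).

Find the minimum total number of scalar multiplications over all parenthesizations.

26235

Order (M₁ (M₂ M₃)): (M₂ M₃): 12×55 by 55×41 → 12×41, cost 12·55·41 = 27060; (M₁ (M₂ M₃)): 9×12 by 12×41 → 9×41, cost 9·12·41 = 4428; cumulative 31488. Total 31488.
Order ((M₁ M₂) M₃): (M₁ M₂): 9×12 by 12×55 → 9×55, cost 9·12·55 = 5940; ((M₁ M₂) M₃): 9×55 by 55×41 → 9×41, cost 9·55·41 = 20295; cumulative 26235. Total 26235.
Minimum: 26235.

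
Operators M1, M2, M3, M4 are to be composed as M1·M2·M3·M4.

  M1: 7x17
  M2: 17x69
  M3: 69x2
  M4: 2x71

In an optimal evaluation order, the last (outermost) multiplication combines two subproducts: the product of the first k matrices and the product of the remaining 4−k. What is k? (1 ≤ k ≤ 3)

3

Adjacent pairs: M1M2 = 7·17·69 = 8211; M2M3 = 17·69·2 = 2346; M3M4 = 69·2·71 = 9798.
Length 3: M1..M3: k=1: 0+2346+7·17·2=2584; k=2: 8211+0+7·69·2=9177 → min 2584 | M2..M4: k=2: 0+9798+17·69·71=93081; k=3: 2346+0+17·2·71=4760 → min 4760.
Top-level splits: k=1: (M1..M1)·(M2..M4) → 0+4760+7·17·71 = 13209; k=2: (M1..M2)·(M3..M4) → 8211+9798+7·69·71 = 52302; k=3: (M1..M3)·(M4..M4) → 2584+0+7·2·71 = 3578.
Best split is after M3, i.e. k = 3.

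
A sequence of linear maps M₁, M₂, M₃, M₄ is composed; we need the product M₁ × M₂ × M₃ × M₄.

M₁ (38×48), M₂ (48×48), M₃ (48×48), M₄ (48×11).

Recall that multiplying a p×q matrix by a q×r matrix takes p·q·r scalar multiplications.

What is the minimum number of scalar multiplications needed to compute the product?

Adjacent pairs: M₁M₂ = 38·48·48 = 87552; M₂M₃ = 48·48·48 = 110592; M₃M₄ = 48·48·11 = 25344.
Length 3: M₁..M₃: k=1: 0+110592+38·48·48=198144; k=2: 87552+0+38·48·48=175104 → min 175104 | M₂..M₄: k=2: 0+25344+48·48·11=50688; k=3: 110592+0+48·48·11=135936 → min 50688.
Length 4: M₁..M₄: k=1: 0+50688+38·48·11=70752; k=2: 87552+25344+38·48·11=132960; k=3: 175104+0+38·48·11=195168 → min 70752.
Optimal order: (M₁ × (M₂ × (M₃ × M₄))) with cost 70752.

70752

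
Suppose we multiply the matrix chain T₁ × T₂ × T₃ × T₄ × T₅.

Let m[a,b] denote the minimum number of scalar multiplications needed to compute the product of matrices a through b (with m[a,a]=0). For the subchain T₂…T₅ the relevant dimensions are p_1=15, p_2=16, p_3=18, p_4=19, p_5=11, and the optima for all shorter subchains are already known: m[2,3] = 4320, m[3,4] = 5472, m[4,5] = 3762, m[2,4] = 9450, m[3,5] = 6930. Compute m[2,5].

m[2,5] = min over k∈[2,4] of m[2,k]+m[k+1,5]+p_{1}·p_k·p_{5}.
k=2: 0 + 6930 + 15·16·11 = 9570; k=3: 4320 + 3762 + 15·18·11 = 11052; k=4: 9450 + 0 + 15·19·11 = 12585.
Minimum: 9570 at k=2.

9570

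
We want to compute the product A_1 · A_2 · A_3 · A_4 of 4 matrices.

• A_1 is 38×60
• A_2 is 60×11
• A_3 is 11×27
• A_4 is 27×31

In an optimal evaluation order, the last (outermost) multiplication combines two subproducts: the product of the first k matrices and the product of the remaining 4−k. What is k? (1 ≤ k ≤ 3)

2

Adjacent pairs: A_1A_2 = 38·60·11 = 25080; A_2A_3 = 60·11·27 = 17820; A_3A_4 = 11·27·31 = 9207.
Length 3: A_1..A_3: k=1: 0+17820+38·60·27=79380; k=2: 25080+0+38·11·27=36366 → min 36366 | A_2..A_4: k=2: 0+9207+60·11·31=29667; k=3: 17820+0+60·27·31=68040 → min 29667.
Top-level splits: k=1: (A_1..A_1)·(A_2..A_4) → 0+29667+38·60·31 = 100347; k=2: (A_1..A_2)·(A_3..A_4) → 25080+9207+38·11·31 = 47245; k=3: (A_1..A_3)·(A_4..A_4) → 36366+0+38·27·31 = 68172.
Best split is after A_2, i.e. k = 2.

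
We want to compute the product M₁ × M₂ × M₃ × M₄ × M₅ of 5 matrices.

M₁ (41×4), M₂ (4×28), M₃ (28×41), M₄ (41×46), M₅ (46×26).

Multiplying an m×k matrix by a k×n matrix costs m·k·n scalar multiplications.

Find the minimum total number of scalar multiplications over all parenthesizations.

Adjacent pairs: M₁M₂ = 41·4·28 = 4592; M₂M₃ = 4·28·41 = 4592; M₃M₄ = 28·41·46 = 52808; M₄M₅ = 41·46·26 = 49036.
Length 3: M₁..M₃: k=1: 0+4592+41·4·41=11316; k=2: 4592+0+41·28·41=51660 → min 11316 | M₂..M₄: k=2: 0+52808+4·28·46=57960; k=3: 4592+0+4·41·46=12136 → min 12136 | M₃..M₅: k=3: 0+49036+28·41·26=78884; k=4: 52808+0+28·46·26=86296 → min 78884.
Length 4: M₁..M₄: k=1: 0+12136+41·4·46=19680; k=2: 4592+52808+41·28·46=110208; k=3: 11316+0+41·41·46=88642 → min 19680 | M₂..M₅: k=2: 0+78884+4·28·26=81796; k=3: 4592+49036+4·41·26=57892; k=4: 12136+0+4·46·26=16920 → min 16920.
Length 5: M₁..M₅: k=1: 0+16920+41·4·26=21184; k=2: 4592+78884+41·28·26=113324; k=3: 11316+49036+41·41·26=104058; k=4: 19680+0+41·46·26=68716 → min 21184.
Optimal order: (M₁ × (((M₂ × M₃) × M₄) × M₅)) with cost 21184.

21184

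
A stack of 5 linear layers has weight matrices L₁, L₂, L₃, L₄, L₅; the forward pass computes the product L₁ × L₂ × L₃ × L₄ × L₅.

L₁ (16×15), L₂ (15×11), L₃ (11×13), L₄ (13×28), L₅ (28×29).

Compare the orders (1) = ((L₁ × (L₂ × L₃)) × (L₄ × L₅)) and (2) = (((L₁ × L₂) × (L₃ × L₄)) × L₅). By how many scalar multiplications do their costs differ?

Order (1) = ((L₁ × (L₂ × L₃)) × (L₄ × L₅)): (L₂ × L₃): 15×11 by 11×13 → 15×13, cost 15·11·13 = 2145; (L₁ × (L₂ × L₃)): 16×15 by 15×13 → 16×13, cost 16·15·13 = 3120; cumulative 5265; (L₄ × L₅): 13×28 by 28×29 → 13×29, cost 13·28·29 = 10556; ((L₁ × (L₂ × L₃)) × (L₄ × L₅)): 16×13 by 13×29 → 16×29, cost 16·13·29 = 6032; cumulative 21853. Total 21853.
Order (2) = (((L₁ × L₂) × (L₃ × L₄)) × L₅): (L₁ × L₂): 16×15 by 15×11 → 16×11, cost 16·15·11 = 2640; (L₃ × L₄): 11×13 by 13×28 → 11×28, cost 11·13·28 = 4004; ((L₁ × L₂) × (L₃ × L₄)): 16×11 by 11×28 → 16×28, cost 16·11·28 = 4928; cumulative 11572; (((L₁ × L₂) × (L₃ × L₄)) × L₅): 16×28 by 28×29 → 16×29, cost 16·28·29 = 12992; cumulative 24564. Total 24564.
Difference: |21853 − 24564| = 2711.

2711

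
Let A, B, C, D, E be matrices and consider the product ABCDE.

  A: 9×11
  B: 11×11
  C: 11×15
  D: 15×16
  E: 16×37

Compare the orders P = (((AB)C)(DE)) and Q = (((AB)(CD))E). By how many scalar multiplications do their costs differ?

Order P = (((AB)C)(DE)): (AB): 9×11 by 11×11 → 9×11, cost 9·11·11 = 1089; ((AB)C): 9×11 by 11×15 → 9×15, cost 9·11·15 = 1485; cumulative 2574; (DE): 15×16 by 16×37 → 15×37, cost 15·16·37 = 8880; (((AB)C)(DE)): 9×15 by 15×37 → 9×37, cost 9·15·37 = 4995; cumulative 16449. Total 16449.
Order Q = (((AB)(CD))E): (AB): 9×11 by 11×11 → 9×11, cost 9·11·11 = 1089; (CD): 11×15 by 15×16 → 11×16, cost 11·15·16 = 2640; ((AB)(CD)): 9×11 by 11×16 → 9×16, cost 9·11·16 = 1584; cumulative 5313; (((AB)(CD))E): 9×16 by 16×37 → 9×37, cost 9·16·37 = 5328; cumulative 10641. Total 10641.
Difference: |16449 − 10641| = 5808.

5808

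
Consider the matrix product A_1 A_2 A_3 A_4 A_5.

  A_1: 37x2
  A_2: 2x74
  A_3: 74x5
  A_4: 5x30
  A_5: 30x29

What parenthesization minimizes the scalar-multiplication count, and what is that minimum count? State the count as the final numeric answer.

Adjacent pairs: A_1A_2 = 37·2·74 = 5476; A_2A_3 = 2·74·5 = 740; A_3A_4 = 74·5·30 = 11100; A_4A_5 = 5·30·29 = 4350.
Length 3: A_1..A_3: k=1: 0+740+37·2·5=1110; k=2: 5476+0+37·74·5=19166 → min 1110 | A_2..A_4: k=2: 0+11100+2·74·30=15540; k=3: 740+0+2·5·30=1040 → min 1040 | A_3..A_5: k=3: 0+4350+74·5·29=15080; k=4: 11100+0+74·30·29=75480 → min 15080.
Length 4: A_1..A_4: k=1: 0+1040+37·2·30=3260; k=2: 5476+11100+37·74·30=98716; k=3: 1110+0+37·5·30=6660 → min 3260 | A_2..A_5: k=2: 0+15080+2·74·29=19372; k=3: 740+4350+2·5·29=5380; k=4: 1040+0+2·30·29=2780 → min 2780.
Length 5: A_1..A_5: k=1: 0+2780+37·2·29=4926; k=2: 5476+15080+37·74·29=99958; k=3: 1110+4350+37·5·29=10825; k=4: 3260+0+37·30·29=35450 → min 4926.
Optimal parenthesization: (A_1 (((A_2 A_3) A_4) A_5)) with cost 4926.

4926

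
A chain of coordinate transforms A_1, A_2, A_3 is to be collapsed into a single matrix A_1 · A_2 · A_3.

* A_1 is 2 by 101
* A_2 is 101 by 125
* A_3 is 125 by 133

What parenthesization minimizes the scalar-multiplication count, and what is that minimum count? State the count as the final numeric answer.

58500

(A_1 · (A_2 · A_3)): cost 1705991.
((A_1 · A_2) · A_3): cost 58500.
Optimal: ((A_1 · A_2) · A_3) with cost 58500.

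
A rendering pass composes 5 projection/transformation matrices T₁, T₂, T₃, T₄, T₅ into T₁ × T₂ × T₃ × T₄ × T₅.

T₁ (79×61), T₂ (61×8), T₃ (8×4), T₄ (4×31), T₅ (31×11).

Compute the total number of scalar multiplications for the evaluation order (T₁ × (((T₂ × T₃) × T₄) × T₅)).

(T₂ × T₃): 61×8 by 8×4 → 61×4, cost 61·8·4 = 1952
((T₂ × T₃) × T₄): 61×4 by 4×31 → 61×31, cost 61·4·31 = 7564; cumulative 9516
(((T₂ × T₃) × T₄) × T₅): 61×31 by 31×11 → 61×11, cost 61·31·11 = 20801; cumulative 30317
(T₁ × (((T₂ × T₃) × T₄) × T₅)): 79×61 by 61×11 → 79×11, cost 79·61·11 = 53009; cumulative 83326
Total: 83326 scalar multiplications.

83326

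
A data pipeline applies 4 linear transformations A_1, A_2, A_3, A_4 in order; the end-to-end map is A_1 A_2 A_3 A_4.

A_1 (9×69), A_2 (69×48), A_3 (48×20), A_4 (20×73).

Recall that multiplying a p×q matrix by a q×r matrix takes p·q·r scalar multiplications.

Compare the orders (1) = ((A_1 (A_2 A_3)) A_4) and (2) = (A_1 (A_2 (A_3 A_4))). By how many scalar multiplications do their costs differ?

Order (1) = ((A_1 (A_2 A_3)) A_4): (A_2 A_3): 69×48 by 48×20 → 69×20, cost 69·48·20 = 66240; (A_1 (A_2 A_3)): 9×69 by 69×20 → 9×20, cost 9·69·20 = 12420; cumulative 78660; ((A_1 (A_2 A_3)) A_4): 9×20 by 20×73 → 9×73, cost 9·20·73 = 13140; cumulative 91800. Total 91800.
Order (2) = (A_1 (A_2 (A_3 A_4))): (A_3 A_4): 48×20 by 20×73 → 48×73, cost 48·20·73 = 70080; (A_2 (A_3 A_4)): 69×48 by 48×73 → 69×73, cost 69·48·73 = 241776; cumulative 311856; (A_1 (A_2 (A_3 A_4))): 9×69 by 69×73 → 9×73, cost 9·69·73 = 45333; cumulative 357189. Total 357189.
Difference: |91800 − 357189| = 265389.

265389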